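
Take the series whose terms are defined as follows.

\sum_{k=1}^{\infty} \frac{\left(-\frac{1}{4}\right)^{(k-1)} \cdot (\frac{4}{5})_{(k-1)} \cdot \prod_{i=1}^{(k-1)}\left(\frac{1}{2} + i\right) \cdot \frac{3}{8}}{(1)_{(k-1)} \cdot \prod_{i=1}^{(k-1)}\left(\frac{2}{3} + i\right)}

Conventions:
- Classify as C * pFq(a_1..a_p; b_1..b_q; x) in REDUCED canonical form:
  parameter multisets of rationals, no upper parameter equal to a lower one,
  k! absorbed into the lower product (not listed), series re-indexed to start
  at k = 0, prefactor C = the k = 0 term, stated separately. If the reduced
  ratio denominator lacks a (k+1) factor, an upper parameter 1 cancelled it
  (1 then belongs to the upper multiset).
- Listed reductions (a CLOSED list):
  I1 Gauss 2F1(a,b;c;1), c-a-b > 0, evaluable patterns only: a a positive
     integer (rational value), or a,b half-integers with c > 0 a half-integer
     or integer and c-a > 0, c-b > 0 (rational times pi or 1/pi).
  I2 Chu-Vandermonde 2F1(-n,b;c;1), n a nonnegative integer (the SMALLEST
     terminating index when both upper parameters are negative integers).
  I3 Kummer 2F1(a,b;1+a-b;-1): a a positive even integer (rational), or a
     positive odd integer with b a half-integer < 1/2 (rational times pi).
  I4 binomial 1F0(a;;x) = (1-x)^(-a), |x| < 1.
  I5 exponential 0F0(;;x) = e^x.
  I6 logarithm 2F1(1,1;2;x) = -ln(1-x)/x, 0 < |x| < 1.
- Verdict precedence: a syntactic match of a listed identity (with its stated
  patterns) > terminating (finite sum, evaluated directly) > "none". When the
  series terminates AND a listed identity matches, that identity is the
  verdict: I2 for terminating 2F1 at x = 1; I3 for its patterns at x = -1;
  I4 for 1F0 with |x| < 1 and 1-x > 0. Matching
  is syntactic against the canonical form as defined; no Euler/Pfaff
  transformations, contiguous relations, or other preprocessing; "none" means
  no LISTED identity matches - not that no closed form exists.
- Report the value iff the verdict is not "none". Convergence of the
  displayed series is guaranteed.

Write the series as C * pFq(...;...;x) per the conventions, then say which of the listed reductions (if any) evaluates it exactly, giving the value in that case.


Key step: from the first term \frac{3}{8}: (1)_k (C = 3/8) is k! itself.
Ratio: r(k) = -\frac{1}{4} * (k+\frac{4}{5}) (k+\frac{3}{2}) / [(k+\frac{5}{3}) (k+1)] ; factor over Q: parameters, x = -\frac{1}{4}, and C = \frac{3}{8}.

Canonical form: C = \frac{3}{8} times 2F1 with upper {\frac{4}{5}, \frac{3}{2}}, lower {\frac{5}{3}}, x = -\frac{1}{4}. Verdict: no listed reduction: x = -\frac{1}{4} and upper {\frac{4}{5}, \frac{3}{2}} fail every I1-I6 pattern.


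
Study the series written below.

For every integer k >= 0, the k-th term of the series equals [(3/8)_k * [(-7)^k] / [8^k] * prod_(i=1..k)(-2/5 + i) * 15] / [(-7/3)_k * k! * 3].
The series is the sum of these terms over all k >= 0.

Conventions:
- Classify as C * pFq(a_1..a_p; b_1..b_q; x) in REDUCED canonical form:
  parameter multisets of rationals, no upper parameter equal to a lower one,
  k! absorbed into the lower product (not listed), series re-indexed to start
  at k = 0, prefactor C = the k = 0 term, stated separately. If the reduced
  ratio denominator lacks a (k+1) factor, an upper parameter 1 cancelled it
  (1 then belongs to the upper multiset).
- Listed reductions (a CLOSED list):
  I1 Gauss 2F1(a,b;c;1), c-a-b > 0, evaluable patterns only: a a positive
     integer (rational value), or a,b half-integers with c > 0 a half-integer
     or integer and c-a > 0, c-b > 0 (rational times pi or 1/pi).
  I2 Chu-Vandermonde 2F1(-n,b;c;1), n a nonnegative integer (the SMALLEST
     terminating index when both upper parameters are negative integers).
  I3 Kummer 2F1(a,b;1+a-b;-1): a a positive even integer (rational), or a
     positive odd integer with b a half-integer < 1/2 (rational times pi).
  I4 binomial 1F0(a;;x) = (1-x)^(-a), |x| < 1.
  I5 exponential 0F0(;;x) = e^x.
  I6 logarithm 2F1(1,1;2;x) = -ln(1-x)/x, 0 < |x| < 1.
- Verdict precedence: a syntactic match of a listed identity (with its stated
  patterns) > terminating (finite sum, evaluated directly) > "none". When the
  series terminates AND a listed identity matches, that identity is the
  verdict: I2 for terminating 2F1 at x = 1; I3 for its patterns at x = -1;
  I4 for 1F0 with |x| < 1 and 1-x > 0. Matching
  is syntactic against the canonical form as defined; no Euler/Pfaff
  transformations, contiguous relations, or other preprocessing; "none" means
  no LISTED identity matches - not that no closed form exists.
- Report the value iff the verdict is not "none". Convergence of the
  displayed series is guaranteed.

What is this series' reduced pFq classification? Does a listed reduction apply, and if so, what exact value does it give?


Prefactor 5, argument -7/8: 2F1 with upper {3/8, 3/5} over lower {-7/3}. Verdict: none (x = -7/8): each listed identity misses the multisets {3/8, 3/5} ; {-7/3}.

Structural cue: t_0 being 5, the two geometric factors (C = 5, x = -7/8) combine into one argument.
Ratio: r(k) = (-7/8) * (k+3/8) (k+3/5) / [(k-7/3) (k+1)] - poly over poly, x = (-7/8) from leading terms; C = 5 at k = 0.


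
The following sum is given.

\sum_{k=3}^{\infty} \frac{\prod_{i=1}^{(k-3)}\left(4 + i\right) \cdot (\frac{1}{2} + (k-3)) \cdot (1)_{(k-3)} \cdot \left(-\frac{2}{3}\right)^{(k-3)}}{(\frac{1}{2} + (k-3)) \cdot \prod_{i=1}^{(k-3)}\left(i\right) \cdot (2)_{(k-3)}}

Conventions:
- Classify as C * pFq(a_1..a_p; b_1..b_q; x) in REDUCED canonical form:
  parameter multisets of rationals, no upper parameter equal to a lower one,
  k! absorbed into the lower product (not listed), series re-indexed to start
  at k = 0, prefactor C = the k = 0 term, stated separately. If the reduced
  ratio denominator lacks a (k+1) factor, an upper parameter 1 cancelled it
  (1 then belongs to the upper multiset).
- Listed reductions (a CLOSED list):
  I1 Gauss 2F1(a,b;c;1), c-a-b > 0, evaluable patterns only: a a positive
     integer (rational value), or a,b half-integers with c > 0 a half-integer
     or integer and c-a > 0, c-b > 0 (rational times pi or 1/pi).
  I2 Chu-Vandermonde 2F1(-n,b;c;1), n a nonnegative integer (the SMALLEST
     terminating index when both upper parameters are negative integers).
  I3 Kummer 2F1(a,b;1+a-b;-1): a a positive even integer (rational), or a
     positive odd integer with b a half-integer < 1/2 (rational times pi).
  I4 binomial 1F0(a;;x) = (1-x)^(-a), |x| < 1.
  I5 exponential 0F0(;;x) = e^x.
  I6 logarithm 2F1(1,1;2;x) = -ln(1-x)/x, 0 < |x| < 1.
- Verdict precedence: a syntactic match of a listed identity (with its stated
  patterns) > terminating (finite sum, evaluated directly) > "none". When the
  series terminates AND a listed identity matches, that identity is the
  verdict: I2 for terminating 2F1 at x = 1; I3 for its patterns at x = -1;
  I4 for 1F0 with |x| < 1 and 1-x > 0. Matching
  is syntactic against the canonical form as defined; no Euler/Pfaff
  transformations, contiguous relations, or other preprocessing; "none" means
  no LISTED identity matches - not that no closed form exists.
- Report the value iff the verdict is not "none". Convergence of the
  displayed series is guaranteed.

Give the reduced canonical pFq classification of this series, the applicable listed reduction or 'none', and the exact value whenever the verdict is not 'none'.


Prefactor 1, argument -\frac{2}{3}: 2F1 with upper {1, 5} over lower {2}. Verdict: none (x = -\frac{2}{3}): each listed identity misses the multisets {1, 5} ; {2}.

First insight: with t_0 = 1, the factor k + 1/2 cancels (top and bottom), leaving prefactor 1.
Step ratio: r(k) = -\frac{2}{3} * (k+1) (k+5) / [(k+2) (k+1)] - poly over poly, x = -\frac{2}{3} from leading terms; C = 1 at k = 0.


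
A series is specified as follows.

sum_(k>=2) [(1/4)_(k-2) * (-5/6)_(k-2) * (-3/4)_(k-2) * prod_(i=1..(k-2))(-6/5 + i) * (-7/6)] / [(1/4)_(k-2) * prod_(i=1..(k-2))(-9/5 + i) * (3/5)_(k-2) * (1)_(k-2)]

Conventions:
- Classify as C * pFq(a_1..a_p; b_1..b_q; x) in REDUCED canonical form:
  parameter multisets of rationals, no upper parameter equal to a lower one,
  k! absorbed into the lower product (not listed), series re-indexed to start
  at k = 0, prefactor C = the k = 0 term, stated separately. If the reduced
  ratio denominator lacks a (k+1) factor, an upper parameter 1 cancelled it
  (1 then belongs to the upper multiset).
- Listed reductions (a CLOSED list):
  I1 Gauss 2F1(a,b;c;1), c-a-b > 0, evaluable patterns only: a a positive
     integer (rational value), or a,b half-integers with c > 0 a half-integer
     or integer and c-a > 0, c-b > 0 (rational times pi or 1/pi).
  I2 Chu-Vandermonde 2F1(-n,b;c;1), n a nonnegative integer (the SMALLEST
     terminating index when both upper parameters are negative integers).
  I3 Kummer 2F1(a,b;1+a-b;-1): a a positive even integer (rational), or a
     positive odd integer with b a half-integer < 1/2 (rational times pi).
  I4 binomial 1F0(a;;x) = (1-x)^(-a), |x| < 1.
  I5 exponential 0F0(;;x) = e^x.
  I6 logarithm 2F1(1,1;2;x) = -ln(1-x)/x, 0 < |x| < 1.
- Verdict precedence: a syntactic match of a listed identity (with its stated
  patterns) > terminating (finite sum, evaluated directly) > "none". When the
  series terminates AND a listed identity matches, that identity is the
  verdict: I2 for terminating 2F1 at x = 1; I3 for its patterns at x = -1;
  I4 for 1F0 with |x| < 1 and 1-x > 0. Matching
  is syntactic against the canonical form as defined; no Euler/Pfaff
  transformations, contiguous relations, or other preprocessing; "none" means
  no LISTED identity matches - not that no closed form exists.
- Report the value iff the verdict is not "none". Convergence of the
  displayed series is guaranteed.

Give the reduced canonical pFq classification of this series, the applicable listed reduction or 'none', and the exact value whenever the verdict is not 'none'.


Structural cue: x = 1 and the lower running product (C = -7/6) is a rising factorial.
Consecutive-term ratio: r(k) = 1 * (k-5/6) (k-3/4) (k-1/5) / [(k-4/5) (k+3/5) (k+1)] - rational in k. x = 1; t_0 = -7/6; negate the roots.

This is -7/6 * 3F2(-5/6, -3/4, -1/5; -4/5, 3/5; 1) in reduced canonical form. Verdict: none. No listed pattern accepts 3F2(-5/6, -3/4, -1/5; -4/5, 3/5; 1).


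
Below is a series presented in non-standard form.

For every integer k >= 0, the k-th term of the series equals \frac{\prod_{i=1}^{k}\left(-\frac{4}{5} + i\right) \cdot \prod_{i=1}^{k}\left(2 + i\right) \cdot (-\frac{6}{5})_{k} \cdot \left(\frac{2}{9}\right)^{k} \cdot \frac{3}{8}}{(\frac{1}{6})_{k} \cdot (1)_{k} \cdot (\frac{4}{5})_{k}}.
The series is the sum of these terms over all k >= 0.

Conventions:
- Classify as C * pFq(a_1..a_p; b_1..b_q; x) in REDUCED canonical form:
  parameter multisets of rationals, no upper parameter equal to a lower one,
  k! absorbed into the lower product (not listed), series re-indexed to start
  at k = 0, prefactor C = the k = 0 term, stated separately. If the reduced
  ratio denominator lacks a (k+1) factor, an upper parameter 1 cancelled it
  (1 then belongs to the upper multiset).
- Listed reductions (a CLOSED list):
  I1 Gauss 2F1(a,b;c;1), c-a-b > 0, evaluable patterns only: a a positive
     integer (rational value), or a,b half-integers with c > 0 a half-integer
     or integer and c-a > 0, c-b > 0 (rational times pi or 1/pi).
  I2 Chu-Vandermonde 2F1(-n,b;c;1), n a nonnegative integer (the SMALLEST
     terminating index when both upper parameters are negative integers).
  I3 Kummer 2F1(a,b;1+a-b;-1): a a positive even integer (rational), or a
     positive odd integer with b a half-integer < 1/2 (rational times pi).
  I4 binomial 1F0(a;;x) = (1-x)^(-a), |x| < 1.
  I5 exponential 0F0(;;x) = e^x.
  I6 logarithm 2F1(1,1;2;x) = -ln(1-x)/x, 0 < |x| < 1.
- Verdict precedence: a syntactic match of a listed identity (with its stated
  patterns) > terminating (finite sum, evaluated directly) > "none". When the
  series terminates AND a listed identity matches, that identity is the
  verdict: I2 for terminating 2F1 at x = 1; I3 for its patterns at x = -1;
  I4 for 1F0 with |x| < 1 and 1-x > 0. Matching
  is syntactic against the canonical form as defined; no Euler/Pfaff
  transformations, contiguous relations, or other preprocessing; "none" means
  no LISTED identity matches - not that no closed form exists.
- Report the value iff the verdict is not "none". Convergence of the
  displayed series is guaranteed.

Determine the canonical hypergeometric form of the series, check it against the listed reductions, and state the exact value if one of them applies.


Prefactor \frac{3}{8}, argument \frac{2}{9}: 3F2 with upper {-\frac{6}{5}, \frac{1}{5}, 3} over lower {\frac{1}{6}, \frac{4}{5}}. Verdict: none. A 3F2 with upper {-\frac{6}{5}, \frac{1}{5}, 3} fits none of I1-I6 at x = \frac{2}{9}; the sum runs forever.

The tell: t_0 = \frac{3}{8} here, and the running product (C = 3/8, x = 2/9) telescopes to a rising factorial.
Term ratio: r(k) = \frac{2}{9} * (k-\frac{6}{5}) (k+\frac{1}{5}) (k+3) / [(k+\frac{1}{6}) (k+\frac{4}{5}) (k+1)] - rational in k, leading ratio \frac{2}{9}; with t_0 = \frac{3}{8}, classification follows.


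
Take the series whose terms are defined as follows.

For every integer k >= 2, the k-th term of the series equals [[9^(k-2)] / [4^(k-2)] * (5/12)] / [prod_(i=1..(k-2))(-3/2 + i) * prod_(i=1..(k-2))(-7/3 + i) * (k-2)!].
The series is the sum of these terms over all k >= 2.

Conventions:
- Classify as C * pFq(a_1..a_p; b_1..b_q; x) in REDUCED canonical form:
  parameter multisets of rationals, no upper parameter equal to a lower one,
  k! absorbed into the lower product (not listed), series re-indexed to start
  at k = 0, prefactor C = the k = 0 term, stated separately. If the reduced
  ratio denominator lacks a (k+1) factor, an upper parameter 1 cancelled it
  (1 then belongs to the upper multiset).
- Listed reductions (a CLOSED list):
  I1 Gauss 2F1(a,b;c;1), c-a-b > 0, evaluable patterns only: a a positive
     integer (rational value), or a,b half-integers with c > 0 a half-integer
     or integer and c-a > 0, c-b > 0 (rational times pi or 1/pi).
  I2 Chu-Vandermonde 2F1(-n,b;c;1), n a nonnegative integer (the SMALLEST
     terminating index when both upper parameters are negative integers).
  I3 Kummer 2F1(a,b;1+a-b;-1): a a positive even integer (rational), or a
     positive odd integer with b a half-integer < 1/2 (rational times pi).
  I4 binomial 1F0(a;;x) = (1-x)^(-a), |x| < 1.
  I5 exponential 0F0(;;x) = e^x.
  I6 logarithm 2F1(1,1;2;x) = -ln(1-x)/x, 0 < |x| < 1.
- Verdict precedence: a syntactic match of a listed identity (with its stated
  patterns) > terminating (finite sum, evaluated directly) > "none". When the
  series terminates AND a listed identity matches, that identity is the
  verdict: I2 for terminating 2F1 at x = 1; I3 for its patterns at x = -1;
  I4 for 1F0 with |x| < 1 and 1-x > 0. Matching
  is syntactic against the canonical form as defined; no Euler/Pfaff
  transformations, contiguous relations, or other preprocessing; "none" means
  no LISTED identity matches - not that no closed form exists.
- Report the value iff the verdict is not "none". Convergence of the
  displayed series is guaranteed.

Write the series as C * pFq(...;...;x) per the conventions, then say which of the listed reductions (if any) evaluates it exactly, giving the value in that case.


Classification (C = 5/12): 0F2 with upper {-}, lower {-4/3, -1/2}, argument x = 9/4. Verdict: none (x = 9/4): each listed identity misses the multisets {-} ; {-4/3, -1/2}.

The tell: t_0 = 5/12 here, and the lower running product (prefactor 5/12) is a rising factorial.
Step ratio: r(k) = (9/4) * 1 / [(k-4/3) (k-1/2) (k+1)] ; factor over Q: parameters, x = (9/4), and C = 5/12.


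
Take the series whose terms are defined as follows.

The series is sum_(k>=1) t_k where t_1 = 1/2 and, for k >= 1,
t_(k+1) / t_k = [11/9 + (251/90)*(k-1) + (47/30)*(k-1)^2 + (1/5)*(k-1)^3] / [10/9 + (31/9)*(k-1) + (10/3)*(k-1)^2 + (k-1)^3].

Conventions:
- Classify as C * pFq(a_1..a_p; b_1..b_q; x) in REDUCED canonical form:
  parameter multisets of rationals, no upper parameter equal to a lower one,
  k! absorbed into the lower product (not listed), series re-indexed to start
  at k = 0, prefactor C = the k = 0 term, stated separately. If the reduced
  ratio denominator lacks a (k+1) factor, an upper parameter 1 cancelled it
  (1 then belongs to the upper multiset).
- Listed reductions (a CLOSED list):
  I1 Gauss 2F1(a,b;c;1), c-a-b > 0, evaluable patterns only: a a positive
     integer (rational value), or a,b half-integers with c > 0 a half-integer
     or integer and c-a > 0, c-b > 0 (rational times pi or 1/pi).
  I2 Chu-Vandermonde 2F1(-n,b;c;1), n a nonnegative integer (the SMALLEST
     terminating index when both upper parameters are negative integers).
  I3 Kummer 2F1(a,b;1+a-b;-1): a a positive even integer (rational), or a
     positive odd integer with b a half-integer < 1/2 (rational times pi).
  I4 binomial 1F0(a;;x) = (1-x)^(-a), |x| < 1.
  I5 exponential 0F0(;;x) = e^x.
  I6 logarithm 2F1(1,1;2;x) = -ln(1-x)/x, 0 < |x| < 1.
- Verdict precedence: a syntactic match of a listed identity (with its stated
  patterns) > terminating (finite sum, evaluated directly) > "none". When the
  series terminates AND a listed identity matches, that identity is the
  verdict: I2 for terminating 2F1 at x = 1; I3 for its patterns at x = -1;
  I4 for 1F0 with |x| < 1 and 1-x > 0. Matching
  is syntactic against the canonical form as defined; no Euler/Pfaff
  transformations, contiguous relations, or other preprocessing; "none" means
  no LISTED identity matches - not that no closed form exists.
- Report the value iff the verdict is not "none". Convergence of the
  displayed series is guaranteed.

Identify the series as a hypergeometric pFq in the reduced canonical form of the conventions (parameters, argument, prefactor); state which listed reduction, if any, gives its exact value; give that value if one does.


Prefactor 1/2, argument 1/5: 1F0 with upper {11/2} over lower {-}. Verdict: the I4 binomial reduction applies (the 1F0 binomial series: exponent -11/2, x = 1/5). Exact value: (1/2) * (4/5)^(-11/2).

First insight: t_0 = 1/2 here, and cancel k + 2/3 from the displayed ratio first; then C = 1/2, x = 1/5.
Step ratio: r(k) = (1/5) * (k+11/2) / [(k+1)] - rational in k. x = (1/5); t_0 = 1/2; negate the roots.


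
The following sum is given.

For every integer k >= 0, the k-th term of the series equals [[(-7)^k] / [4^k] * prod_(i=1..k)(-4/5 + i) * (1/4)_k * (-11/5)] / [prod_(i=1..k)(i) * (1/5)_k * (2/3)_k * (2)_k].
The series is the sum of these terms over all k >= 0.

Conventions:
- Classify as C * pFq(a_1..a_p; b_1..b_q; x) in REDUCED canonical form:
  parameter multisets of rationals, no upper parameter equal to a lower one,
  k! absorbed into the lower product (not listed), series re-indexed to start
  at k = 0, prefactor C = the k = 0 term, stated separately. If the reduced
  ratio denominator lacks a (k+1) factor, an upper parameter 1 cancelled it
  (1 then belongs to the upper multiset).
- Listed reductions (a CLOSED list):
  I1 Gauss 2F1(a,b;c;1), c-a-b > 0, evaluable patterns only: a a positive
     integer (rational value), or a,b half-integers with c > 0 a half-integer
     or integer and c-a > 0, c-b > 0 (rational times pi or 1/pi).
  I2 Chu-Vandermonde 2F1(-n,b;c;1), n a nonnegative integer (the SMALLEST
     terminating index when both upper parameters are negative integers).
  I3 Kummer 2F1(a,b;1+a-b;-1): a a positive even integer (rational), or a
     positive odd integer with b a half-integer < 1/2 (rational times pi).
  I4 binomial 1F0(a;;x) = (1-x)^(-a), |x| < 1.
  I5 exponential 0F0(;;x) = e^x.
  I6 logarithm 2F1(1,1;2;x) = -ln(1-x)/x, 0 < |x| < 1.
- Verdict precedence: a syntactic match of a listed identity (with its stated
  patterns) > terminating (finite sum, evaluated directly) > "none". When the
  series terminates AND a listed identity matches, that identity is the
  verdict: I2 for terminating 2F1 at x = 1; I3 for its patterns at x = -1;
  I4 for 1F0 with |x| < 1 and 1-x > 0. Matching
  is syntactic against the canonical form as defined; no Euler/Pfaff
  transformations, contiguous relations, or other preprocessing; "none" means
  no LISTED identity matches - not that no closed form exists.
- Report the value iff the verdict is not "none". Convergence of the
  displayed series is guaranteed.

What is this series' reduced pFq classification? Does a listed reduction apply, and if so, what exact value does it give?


The series (x = -7/4) is 1F2: upper {1/4}, lower {2/3, 2}, prefactor -11/5. Verdict: none. No listed pattern accepts 1F2(1/4; 2/3, 2; -7/4).

Key observation: t_0 = -11/5 here, and the two geometric factors (C = -11/5, x = -7/4) combine into one argument.
Consecutive-term ratio: r(k) = (-7/4) * (k+1/4) / [(k+2/3) (k+2) (k+1)] - rational in k, leading ratio (-7/4); with t_0 = -11/5, classification follows.


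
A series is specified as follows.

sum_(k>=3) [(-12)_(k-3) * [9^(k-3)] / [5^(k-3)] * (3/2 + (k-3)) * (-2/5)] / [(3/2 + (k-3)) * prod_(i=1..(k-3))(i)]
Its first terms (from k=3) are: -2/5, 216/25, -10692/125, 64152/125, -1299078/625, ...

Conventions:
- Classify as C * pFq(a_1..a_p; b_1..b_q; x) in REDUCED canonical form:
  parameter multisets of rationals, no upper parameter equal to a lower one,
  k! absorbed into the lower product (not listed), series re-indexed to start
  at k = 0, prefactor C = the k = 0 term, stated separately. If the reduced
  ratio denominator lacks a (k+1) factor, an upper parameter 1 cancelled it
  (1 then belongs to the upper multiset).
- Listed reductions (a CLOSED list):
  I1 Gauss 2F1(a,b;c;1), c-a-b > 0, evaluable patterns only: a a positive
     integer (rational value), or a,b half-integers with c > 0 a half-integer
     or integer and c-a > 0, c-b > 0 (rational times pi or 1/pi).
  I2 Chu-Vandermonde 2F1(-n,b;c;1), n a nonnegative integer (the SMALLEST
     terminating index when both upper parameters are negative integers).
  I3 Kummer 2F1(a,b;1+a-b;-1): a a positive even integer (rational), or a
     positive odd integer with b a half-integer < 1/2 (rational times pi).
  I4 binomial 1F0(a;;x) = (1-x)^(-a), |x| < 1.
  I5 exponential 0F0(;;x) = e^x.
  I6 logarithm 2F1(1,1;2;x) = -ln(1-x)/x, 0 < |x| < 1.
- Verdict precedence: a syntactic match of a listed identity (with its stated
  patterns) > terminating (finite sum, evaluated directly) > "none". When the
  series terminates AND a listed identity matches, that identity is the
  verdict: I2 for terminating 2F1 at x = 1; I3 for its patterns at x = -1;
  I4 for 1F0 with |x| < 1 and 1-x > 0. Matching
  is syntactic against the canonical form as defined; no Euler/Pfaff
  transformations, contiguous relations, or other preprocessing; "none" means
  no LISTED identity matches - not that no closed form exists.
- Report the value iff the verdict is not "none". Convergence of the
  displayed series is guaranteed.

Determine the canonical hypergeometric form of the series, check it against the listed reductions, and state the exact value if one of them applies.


x = 9/5 here; the reduced form reads 1F0, upper {-12}, lower {-}, C = -2/5. Verdict: terminating. (-12)_k vanishes past k = 12, leaving a 13-term sum, computed directly. Sum: -33554432/1220703125.

First insight: t_0 = -2/5 here, and the two geometric factors (C = -2/5, x = 9/5) combine into one argument.
Term ratio: r(k) = (9/5) * (k-12) / [(k+1)] ; factor over Q: parameters, x = (9/5), and C = -2/5.


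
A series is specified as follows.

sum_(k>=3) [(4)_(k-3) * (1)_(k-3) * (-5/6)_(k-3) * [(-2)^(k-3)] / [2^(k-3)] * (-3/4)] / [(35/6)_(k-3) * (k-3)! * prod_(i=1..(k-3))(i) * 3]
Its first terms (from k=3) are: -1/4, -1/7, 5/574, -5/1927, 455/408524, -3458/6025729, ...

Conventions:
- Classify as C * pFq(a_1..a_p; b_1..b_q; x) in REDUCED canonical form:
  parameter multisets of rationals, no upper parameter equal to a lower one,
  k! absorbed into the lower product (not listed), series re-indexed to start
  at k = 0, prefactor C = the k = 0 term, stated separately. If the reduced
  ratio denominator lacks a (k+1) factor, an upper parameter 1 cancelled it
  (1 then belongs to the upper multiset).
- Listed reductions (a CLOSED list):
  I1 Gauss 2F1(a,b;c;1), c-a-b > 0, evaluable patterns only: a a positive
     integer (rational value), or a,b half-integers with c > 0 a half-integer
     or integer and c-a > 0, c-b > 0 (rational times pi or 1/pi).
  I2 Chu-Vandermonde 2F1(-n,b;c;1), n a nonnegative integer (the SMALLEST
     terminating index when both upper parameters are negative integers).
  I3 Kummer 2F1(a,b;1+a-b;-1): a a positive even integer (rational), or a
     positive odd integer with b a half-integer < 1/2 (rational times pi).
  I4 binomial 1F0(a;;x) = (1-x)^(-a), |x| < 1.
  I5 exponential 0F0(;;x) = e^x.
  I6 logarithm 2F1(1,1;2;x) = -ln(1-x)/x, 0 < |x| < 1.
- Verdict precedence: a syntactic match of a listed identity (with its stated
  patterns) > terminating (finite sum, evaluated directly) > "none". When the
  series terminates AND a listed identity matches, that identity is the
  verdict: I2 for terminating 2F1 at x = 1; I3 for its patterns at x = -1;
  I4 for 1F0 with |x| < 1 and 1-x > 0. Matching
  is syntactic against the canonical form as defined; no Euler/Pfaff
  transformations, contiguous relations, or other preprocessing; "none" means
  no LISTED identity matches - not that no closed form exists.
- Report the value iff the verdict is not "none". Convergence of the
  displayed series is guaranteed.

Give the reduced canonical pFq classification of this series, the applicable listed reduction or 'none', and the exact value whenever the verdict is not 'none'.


First insight: from the first term -1/4: the lower running product (C = -1/4) is a rising factorial.
Adjacent-term ratio: r(k) = (-1) * (k-5/6) (k+4) / [(k+35/6) (k+1)] - rational; roots negated = parameters, x = (-1), C = -1/4.

Reduced: x = -1, 2F1, upper = {-5/6, 4}, lower = {35/6}, C = -1/4. Verdict: Kummer (I3) applies (x = -1; c = 35/6 equals 1+a-b for upper {-5/6, 4}: listed pattern). Hence: -667/1728.


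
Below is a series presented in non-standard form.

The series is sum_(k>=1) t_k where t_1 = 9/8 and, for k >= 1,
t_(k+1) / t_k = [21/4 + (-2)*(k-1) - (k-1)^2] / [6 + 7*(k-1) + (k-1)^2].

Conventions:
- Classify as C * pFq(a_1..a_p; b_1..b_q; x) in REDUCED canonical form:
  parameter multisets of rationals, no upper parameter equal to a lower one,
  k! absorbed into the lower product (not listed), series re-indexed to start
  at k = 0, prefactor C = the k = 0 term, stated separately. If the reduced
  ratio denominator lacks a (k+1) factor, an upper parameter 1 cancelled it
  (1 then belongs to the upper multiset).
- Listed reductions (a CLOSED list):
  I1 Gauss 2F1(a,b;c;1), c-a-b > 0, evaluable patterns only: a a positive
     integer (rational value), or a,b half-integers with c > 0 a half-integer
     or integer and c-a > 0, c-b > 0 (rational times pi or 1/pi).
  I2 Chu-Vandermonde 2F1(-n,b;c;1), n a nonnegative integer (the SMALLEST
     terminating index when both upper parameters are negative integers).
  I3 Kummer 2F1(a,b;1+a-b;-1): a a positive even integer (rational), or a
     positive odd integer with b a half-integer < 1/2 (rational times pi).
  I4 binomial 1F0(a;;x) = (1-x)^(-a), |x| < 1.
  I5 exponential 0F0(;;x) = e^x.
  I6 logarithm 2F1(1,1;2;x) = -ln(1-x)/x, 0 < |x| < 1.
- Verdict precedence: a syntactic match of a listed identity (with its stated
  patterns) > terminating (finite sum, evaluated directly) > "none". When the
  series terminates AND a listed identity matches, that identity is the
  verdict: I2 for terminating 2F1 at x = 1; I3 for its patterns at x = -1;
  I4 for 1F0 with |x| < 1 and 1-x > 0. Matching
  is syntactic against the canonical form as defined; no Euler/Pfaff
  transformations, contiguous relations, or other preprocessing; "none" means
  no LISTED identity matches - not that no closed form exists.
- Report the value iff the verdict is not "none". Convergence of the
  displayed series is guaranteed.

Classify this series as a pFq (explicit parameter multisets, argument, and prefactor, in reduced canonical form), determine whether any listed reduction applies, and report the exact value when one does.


Reduced: x = -1, 2F1, upper = {-3/2, 7/2}, lower = {6}, C = 9/8. Verdict: none (x = -1): each listed identity misses the multisets {-3/2, 7/2} ; {6}.

The tell: t_0 being 9/8, the expanded ratio factors over Q; C = 9/8, roots give parameters.
Consecutive-term ratio: r(k) = (-1) * (k-3/2) (k+7/2) / [(k+6) (k+1)] ; factor over Q: parameters, x = (-1), and C = 9/8.


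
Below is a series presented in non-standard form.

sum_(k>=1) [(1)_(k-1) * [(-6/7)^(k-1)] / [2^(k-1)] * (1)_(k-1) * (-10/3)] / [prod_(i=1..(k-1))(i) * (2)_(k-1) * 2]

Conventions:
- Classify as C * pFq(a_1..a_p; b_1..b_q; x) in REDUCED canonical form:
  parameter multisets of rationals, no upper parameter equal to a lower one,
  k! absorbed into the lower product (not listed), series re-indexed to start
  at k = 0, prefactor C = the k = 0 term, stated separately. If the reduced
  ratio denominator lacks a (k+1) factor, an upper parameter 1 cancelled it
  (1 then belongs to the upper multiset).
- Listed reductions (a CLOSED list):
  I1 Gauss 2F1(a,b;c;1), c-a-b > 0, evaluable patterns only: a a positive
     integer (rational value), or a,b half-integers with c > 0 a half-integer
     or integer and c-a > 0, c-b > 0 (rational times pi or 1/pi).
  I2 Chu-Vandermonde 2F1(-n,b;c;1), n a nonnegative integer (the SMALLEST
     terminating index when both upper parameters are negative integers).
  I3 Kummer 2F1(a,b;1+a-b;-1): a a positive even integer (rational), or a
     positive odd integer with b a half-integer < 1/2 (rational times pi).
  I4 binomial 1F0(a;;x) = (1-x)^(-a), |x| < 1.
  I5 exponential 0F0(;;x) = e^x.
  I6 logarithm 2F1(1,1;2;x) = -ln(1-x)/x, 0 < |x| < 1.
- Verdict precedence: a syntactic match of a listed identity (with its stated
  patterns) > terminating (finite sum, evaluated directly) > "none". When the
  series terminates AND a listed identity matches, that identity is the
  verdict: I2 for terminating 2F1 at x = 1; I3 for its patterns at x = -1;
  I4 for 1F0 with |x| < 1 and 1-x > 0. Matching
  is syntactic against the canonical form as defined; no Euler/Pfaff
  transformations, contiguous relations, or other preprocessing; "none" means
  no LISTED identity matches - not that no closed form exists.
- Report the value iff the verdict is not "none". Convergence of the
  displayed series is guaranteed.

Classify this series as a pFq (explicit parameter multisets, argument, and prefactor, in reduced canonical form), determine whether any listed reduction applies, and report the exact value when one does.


Classification (C = -5/3): 2F1 with upper {1, 1}, lower {2}, argument x = -3/7. Verdict: the logarithmic series (I6) fires (the logarithm: parameters (1,1;2), x = -3/7). Sum: (-35/9) * ln(10/7).

Structural cue: t_0 = -5/3 here, and the product of the first k integers (prefactor -5/3) is k!.
Step ratio: r(k) = (-3/7) * (k+1) (k+1) / [(k+2) (k+1)] - rational in k. x = (-3/7); t_0 = -5/3; negate the roots.


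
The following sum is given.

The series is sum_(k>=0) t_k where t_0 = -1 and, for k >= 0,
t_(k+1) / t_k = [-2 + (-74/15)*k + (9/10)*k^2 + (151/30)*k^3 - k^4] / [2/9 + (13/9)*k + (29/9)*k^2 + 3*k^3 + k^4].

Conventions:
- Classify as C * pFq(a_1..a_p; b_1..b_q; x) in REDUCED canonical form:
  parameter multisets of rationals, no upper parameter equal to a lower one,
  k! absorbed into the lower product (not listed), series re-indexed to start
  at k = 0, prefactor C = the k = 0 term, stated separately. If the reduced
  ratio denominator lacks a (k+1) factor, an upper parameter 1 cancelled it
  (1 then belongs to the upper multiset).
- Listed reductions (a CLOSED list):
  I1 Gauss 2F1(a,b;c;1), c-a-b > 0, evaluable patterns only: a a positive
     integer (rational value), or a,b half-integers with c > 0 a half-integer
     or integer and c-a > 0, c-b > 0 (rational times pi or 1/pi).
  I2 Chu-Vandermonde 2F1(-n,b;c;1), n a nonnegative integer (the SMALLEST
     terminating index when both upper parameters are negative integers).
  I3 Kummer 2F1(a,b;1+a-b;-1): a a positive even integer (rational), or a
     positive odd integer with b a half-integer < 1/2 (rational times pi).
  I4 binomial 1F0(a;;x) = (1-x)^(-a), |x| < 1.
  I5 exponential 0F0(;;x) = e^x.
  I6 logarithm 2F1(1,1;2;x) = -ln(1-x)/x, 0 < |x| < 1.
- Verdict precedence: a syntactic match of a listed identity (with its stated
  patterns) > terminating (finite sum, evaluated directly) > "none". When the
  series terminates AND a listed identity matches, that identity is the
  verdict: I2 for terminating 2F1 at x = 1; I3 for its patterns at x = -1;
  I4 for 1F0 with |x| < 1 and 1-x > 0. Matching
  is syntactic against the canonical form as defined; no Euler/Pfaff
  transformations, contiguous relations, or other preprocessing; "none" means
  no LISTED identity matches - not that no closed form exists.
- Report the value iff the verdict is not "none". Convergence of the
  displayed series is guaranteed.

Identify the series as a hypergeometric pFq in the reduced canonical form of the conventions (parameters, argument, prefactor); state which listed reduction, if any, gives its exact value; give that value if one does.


Canonical form: C = -1 times 3F2 with upper {-5, -6/5, 1/2}, lower {1/3, 1}, x = -1. Verdict: terminating. (-5)_k vanishes past k = 5, leaving a 6-term sum, computed directly. Value: 477189737/91000000.

Structural cue: t_0 being -1, roots of the ratio polynomials (prefactor -1) are the negated parameters.
Adjacent-term ratio: r(k) = (-1) * (k-5) (k-6/5) (k+1/2) / [(k+1/3) (k+1) (k+1)] - rational in k, leading ratio (-1); with t_0 = -1, classification follows.


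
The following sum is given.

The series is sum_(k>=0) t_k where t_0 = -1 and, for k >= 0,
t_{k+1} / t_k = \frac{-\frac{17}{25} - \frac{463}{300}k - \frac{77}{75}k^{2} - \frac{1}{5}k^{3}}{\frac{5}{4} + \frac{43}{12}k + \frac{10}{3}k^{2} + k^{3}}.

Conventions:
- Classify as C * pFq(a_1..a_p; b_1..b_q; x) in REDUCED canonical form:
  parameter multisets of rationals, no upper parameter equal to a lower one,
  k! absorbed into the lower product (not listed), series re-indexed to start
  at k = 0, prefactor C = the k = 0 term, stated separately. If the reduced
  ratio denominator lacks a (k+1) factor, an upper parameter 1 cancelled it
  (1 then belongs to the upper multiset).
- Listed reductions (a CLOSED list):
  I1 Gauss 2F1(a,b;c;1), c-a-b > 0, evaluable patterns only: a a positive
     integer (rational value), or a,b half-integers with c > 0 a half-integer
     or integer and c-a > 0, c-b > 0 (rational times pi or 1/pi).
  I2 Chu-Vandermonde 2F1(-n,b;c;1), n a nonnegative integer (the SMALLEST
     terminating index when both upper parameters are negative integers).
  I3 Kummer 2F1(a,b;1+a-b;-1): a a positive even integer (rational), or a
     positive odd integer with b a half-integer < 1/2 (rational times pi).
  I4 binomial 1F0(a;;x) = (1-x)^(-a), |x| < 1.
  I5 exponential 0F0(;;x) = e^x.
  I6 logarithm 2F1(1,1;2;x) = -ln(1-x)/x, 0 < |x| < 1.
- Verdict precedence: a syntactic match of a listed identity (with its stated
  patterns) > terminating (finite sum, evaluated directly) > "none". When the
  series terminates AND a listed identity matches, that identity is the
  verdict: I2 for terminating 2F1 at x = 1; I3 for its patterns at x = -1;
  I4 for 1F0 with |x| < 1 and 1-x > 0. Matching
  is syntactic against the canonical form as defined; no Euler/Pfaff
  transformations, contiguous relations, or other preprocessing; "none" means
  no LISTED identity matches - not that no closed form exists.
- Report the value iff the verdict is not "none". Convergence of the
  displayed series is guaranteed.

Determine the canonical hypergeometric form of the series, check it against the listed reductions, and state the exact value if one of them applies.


This is -1 * 2F1(\frac{4}{5}, \frac{17}{6}; \frac{5}{6}; -\frac{1}{5}) in reduced canonical form. Verdict: none. A 2F1 with upper {\frac{4}{5}, \frac{17}{6}} fits none of I1-I6 at x = -\frac{1}{5}; the sum runs forever.

Key observation: t_0 = -1 here, and the ratio is unreduced: k + 3/2 divides both sides (prefactor -1).
Step ratio: r(k) = -\frac{1}{5} * (k+\frac{4}{5}) (k+\frac{17}{6}) / [(k+\frac{5}{6}) (k+1)] ; factor over Q: parameters, x = -\frac{1}{5}, and C = -1.


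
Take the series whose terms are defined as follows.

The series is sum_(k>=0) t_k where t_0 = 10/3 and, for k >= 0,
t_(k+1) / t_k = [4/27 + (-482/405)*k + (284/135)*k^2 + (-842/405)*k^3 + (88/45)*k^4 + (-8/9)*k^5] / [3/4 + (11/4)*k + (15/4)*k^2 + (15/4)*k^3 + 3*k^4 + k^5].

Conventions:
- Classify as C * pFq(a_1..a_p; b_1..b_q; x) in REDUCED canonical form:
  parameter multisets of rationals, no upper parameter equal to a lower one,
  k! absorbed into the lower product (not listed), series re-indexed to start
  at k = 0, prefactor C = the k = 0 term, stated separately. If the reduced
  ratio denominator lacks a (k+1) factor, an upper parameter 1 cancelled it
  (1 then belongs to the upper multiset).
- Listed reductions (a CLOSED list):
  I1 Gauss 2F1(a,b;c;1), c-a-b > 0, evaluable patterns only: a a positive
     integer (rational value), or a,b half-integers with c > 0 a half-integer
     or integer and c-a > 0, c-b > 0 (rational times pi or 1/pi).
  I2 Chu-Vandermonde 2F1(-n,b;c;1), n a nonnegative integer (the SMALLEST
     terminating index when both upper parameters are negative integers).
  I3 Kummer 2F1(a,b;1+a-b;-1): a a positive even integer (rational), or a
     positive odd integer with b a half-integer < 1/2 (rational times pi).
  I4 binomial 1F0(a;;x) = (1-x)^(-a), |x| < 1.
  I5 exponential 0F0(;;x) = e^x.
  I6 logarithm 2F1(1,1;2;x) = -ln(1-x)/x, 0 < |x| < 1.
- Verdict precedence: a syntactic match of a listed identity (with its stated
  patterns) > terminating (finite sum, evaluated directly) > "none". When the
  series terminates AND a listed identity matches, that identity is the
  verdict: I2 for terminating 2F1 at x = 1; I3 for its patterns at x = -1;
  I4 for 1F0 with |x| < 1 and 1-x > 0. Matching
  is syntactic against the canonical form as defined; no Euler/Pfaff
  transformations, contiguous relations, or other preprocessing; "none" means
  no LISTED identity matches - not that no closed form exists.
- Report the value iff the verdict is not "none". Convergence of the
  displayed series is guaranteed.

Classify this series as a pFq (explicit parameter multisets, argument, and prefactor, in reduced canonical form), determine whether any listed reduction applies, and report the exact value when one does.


Canonical form: C = 10/3 times 3F2 with upper {-6/5, -5/6, -1/6}, lower {1/2, 3/2}, x = -8/9. Verdict: none (x = -8/9): each listed identity misses the multisets {-6/5, -5/6, -1/6} ; {1/2, 3/2}.

Key step: t_0 being 10/3, cancel k^2 + 1 from the displayed ratio first; then C = 10/3, x = -8/9.
Ratio: r(k) = (-8/9) * (k-6/5) (k-5/6) (k-1/6) / [(k+1/2) (k+3/2) (k+1)] - rational in k, leading ratio (-8/9); with t_0 = 10/3, classification follows.


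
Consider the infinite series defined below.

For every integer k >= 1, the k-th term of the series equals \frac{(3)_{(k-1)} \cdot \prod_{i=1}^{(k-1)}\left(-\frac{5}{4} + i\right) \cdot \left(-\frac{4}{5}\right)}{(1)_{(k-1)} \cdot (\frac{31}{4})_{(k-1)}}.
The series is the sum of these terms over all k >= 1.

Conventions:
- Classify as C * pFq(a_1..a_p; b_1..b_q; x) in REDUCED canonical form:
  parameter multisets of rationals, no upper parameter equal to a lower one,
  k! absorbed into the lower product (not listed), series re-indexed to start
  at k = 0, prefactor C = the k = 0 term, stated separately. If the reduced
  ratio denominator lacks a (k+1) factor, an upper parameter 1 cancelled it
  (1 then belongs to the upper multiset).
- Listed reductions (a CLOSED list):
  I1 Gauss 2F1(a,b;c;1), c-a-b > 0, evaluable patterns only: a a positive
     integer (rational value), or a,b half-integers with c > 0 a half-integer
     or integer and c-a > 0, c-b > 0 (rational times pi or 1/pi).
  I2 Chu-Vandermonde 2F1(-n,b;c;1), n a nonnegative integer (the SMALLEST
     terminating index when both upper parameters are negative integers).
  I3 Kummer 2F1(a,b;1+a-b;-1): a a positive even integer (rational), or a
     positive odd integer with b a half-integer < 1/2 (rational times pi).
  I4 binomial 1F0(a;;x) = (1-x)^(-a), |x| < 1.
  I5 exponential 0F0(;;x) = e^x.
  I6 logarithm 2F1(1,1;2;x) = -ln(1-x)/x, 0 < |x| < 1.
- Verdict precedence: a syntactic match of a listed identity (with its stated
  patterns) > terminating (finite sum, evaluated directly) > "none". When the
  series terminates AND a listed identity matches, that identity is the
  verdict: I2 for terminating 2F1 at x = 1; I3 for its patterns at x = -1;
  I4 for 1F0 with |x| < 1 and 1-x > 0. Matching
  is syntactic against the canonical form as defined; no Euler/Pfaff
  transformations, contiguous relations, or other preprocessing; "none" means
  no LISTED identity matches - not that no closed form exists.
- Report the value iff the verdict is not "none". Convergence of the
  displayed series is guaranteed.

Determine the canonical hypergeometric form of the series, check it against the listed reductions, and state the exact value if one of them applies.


With C = -\frac{4}{5}: the canonical form is 2F1(-\frac{1}{4}, 3; \frac{31}{4}; 1). Verdict: Gauss (I1, integer-parameter pattern) applies (x = 1: the Gamma ratio telescopes since c-a-b = 5 > 0 and a = 3 in Z>0). Exact value: -\frac{3933}{5600}.

First insight: t_0 = -\frac{4}{5} here, and (1)_k (prefactor -4/5) is k! itself.
Consecutive-term ratio: r(k) = 1 * (k-\frac{1}{4}) (k+3) / [(k+\frac{31}{4}) (k+1)] - poly over poly, x = 1 from leading terms; C = -\frac{4}{5} at k = 0.
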